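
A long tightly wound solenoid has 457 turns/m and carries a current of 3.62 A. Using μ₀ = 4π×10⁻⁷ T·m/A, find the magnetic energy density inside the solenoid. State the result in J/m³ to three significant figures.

B = μ₀nI = (4π×10⁻⁷)(457)(3.62) = 2.079×10^-3 T.
u = B²/(2μ₀) = (2.079×10^-3)²/(2×4π×10⁻⁷) = 1.72 J/m³.

u ≈ 1.72 J/m³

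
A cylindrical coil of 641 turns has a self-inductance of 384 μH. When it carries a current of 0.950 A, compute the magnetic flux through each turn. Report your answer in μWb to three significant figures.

Φ_B ≈ 0.569 μWb

From L = NΦ_B/I, the flux per turn is Φ_B = LI/N.
Φ_B = (3.840×10^-4 H)(0.950 A)/641 = 5.691×10^-7 Wb.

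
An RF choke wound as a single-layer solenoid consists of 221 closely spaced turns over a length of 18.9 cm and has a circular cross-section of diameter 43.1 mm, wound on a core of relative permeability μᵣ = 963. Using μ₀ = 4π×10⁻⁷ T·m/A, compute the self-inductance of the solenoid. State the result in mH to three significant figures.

L ≈ 456 mH

A = π(d/2)² = π(2.155×10^-2 m)² = 1.459×10^-3 m².
For a long solenoid, L = μ₀μᵣN²A/ℓ.
L = (4π×10⁻⁷)(963)(221)²(1.459×10^-3)/(0.189 m) = 0.4563 H.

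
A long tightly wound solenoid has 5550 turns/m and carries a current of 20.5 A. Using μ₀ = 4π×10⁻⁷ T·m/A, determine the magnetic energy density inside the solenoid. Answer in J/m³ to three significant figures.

B = μ₀nI = (4π×10⁻⁷)(5.550×10^3)(20.5) = 0.143 T.
u = B²/(2μ₀) = (0.143)²/(2×4π×10⁻⁷) = 8.133×10^3 J/m³.

u ≈ 8130 J/m³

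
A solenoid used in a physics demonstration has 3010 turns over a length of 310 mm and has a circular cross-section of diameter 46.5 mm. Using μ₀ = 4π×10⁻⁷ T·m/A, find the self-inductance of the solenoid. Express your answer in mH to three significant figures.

A = π(d/2)² = π(2.325×10^-2 m)² = 1.698×10^-3 m².
For a long solenoid, L = μ₀N²A/ℓ.
L = (4π×10⁻⁷)(3010)²(1.698×10^-3)/(0.31 m) = 6.237×10^-2 H.

L ≈ 62.4 mH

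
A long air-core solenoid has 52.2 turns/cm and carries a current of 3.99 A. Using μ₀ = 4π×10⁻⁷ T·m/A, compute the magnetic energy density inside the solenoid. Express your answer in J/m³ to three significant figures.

B = μ₀nI = (4π×10⁻⁷)(5.220×10^3)(3.99) = 2.617×10^-2 T.
u = B²/(2μ₀) = (2.617×10^-2)²/(2×4π×10⁻⁷) = 272.6 J/m³.

u ≈ 273 J/m³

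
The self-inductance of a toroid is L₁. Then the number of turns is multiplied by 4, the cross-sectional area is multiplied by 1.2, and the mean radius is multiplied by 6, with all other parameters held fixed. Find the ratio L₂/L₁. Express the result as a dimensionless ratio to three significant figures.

L₂/L₁ = 3.20

For a toroid, L ∝ μᵣN²A/R.
L₂/L₁ = (4)^2 × (1.2) × (6)^-1 = 3.20.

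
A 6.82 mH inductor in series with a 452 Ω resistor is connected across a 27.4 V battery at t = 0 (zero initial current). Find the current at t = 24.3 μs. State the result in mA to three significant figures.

τ = L/R = 6.820×10^-3/452 = 1.509×10^-5 s; final current I_∞ = ε/R = 27.4/452 = 6.062×10^-2 A.
I(t) = I_∞(1 − e^(−t/τ)) with t/τ = 1.610.
I = (6.062×10^-2)(1 − e^(−1.610)) = 4.851×10^-2 A.

I ≈ 48.5 mA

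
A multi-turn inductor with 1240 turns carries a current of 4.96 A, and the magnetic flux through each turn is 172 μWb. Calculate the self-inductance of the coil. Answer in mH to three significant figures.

L ≈ 43.0 mH

Self-inductance is defined by L = NΦ_B/I (flux linkage over current).
L = (1240)(1.720×10^-4 Wb)/(4.96 A) = 4.300×10^-2 H.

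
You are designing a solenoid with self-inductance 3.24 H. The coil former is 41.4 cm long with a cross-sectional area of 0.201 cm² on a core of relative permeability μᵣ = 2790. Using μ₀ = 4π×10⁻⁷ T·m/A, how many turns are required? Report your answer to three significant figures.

A = 0.201 cm² = 2.010×10^-5 m².
From L = μ₀μᵣN²A/ℓ, N = √(Lℓ / (μ₀μᵣA)).
N = √[(3.24)(0.414) / ((4π×10⁻⁷)(2790)×2.010×10^-5)] = √(1.903×10^7) ≈ 4362.8.

N ≈ 4360 turns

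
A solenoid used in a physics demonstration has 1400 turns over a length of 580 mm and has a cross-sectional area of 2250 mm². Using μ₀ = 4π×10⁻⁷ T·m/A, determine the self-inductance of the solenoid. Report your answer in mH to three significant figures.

L ≈ 9.55 mH

A = 2250 mm² = 2.250×10^-3 m².
For a long solenoid, L = μ₀N²A/ℓ.
L = (4π×10⁻⁷)(1400)²(2.250×10^-3)/(0.58 m) = 9.5548×10^-3 H.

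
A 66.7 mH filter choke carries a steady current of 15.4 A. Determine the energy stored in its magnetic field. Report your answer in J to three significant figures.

Stored magnetic energy: U = ½LI².
U = ½(6.670×10^-2 H)(15.4 A)² = 7.909 J.

U ≈ 7.91 J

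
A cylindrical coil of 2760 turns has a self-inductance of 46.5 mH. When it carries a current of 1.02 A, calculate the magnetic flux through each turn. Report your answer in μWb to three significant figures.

Φ_B ≈ 17.2 μWb

From L = NΦ_B/I, the flux per turn is Φ_B = LI/N.
Φ_B = (4.650×10^-2 H)(1.02 A)/2760 = 1.718×10^-5 Wb.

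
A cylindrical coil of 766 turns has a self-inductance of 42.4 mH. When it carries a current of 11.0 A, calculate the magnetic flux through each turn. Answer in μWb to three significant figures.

Φ_B ≈ 609 μWb

From L = NΦ_B/I, the flux per turn is Φ_B = LI/N.
Φ_B = (4.240×10^-2 H)(11.0 A)/766 = 6.089×10^-4 Wb.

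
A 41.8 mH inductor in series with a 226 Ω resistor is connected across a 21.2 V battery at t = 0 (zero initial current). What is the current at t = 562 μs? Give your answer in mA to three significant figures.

τ = L/R = 4.180×10^-2/226 = 1.850×10^-4 s; final current I_∞ = ε/R = 21.2/226 = 9.381×10^-2 A.
I(t) = I_∞(1 − e^(−t/τ)) with t/τ = 3.039.
I = (9.381×10^-2)(1 − e^(−3.039)) = 8.931×10^-2 A.

I ≈ 89.3 mA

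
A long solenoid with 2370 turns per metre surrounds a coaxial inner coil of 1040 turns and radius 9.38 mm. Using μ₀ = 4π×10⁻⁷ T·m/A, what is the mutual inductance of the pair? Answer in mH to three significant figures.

M ≈ 0.856 mH

The outer solenoid produces a uniform field B₁ = μ₀n₁I₁ across the inner coil,
so the flux linkage is N₂Φ = N₂B₁A₂ = μ₀n₁N₂A₂·I₁, giving M = μ₀n₁N₂A₂.
A₂ = πr² = π(9.380×10^-3 m)² = 2.764×10^-4 m².
M = (4π×10⁻⁷)(2370)(1040)(2.764×10^-4) = 8.561×10^-4 H.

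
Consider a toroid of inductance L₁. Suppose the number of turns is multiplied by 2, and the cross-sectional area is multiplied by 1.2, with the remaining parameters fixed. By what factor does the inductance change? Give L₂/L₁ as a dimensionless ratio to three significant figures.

L₂/L₁ = 4.80

For a toroid, L ∝ μᵣN²A/R.
L₂/L₁ = (2)^2 × (1.2) = 4.80.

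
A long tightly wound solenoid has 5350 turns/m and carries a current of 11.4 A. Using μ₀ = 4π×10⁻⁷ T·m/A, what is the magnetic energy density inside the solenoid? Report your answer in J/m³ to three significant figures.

u ≈ 2340 J/m³

B = μ₀nI = (4π×10⁻⁷)(5.350×10^3)(11.4) = 7.664×10^-2 T.
u = B²/(2μ₀) = (7.664×10^-2)²/(2×4π×10⁻⁷) = 2.337×10^3 J/m³.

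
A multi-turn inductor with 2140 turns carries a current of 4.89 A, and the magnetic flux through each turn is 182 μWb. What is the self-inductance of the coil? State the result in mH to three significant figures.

Self-inductance is defined by L = NΦ_B/I (flux linkage over current).
L = (2140)(1.820×10^-4 Wb)/(4.89 A) = 7.9648×10^-2 H.

L ≈ 79.6 mH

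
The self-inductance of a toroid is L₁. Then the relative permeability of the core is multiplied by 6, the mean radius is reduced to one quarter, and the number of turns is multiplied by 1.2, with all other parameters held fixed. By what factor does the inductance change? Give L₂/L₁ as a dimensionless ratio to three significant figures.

L₂/L₁ = 34.6

For a toroid, L ∝ μᵣN²A/R.
L₂/L₁ = (6) × (0.25)^-1 × (1.2)^2 = 34.6.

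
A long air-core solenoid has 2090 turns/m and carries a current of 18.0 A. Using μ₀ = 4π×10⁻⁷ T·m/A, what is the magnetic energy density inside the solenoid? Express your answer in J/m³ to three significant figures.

B = μ₀nI = (4π×10⁻⁷)(2.090×10^3)(18.0) = 4.727×10^-2 T.
u = B²/(2μ₀) = (4.727×10^-2)²/(2×4π×10⁻⁷) = 889.2 J/m³.

u ≈ 889 J/m³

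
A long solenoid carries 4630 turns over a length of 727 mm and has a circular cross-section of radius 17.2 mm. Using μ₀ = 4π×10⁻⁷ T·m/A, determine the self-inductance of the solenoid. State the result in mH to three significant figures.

L ≈ 34.4 mH

A = πr² = π(1.720×10^-2 m)² = 9.294×10^-4 m².
For a long solenoid, L = μ₀N²A/ℓ.
L = (4π×10⁻⁷)(4630)²(9.294×10^-4)/(0.727 m) = 3.444×10^-2 H.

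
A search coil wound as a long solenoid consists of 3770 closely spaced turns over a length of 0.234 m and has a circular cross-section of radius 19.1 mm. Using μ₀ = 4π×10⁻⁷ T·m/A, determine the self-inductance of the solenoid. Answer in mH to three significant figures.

L ≈ 87.5 mH

A = πr² = π(1.910×10^-2 m)² = 1.146×10^-3 m².
For a long solenoid, L = μ₀N²A/ℓ.
L = (4π×10⁻⁷)(3770)²(1.146×10^-3)/(0.234 m) = 8.748×10^-2 H.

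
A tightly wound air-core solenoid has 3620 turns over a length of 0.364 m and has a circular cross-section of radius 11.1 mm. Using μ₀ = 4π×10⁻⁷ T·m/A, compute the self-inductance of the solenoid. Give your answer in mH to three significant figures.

A = πr² = π(1.110×10^-2 m)² = 3.871×10^-4 m².
For a long solenoid, L = μ₀N²A/ℓ.
L = (4π×10⁻⁷)(3620)²(3.871×10^-4)/(0.364 m) = 1.751×10^-2 H.

L ≈ 17.5 mH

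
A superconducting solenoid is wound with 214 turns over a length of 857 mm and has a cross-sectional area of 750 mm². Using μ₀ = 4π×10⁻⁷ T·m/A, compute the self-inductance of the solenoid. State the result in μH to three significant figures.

A = 750 mm² = 7.500×10^-4 m².
For a long solenoid, L = μ₀N²A/ℓ.
L = (4π×10⁻⁷)(214)²(7.500×10^-4)/(0.857 m) = 5.036×10^-5 H.

L ≈ 50.4 μH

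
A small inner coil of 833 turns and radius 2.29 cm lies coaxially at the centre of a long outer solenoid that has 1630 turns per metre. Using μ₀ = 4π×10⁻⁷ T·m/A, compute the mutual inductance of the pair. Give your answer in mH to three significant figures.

The outer solenoid produces a uniform field B₁ = μ₀n₁I₁ across the inner coil,
so the flux linkage is N₂Φ = N₂B₁A₂ = μ₀n₁N₂A₂·I₁, giving M = μ₀n₁N₂A₂.
A₂ = πr² = π(2.290×10^-2 m)² = 1.647×10^-3 m².
M = (4π×10⁻⁷)(1630)(833)(1.647×10^-3) = 2.811×10^-3 H.

M ≈ 2.81 mH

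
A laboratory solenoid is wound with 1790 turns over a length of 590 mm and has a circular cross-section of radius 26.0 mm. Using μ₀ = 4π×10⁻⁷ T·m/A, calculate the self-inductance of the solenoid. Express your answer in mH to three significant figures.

A = πr² = π(2.600×10^-2 m)² = 2.124×10^-3 m².
For a long solenoid, L = μ₀N²A/ℓ.
L = (4π×10⁻⁷)(1790)²(2.124×10^-3)/(0.59 m) = 1.449×10^-2 H.

L ≈ 14.5 mH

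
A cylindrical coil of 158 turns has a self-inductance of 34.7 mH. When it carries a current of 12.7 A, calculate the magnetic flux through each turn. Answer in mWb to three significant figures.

Φ_B ≈ 2.79 mWb

From L = NΦ_B/I, the flux per turn is Φ_B = LI/N.
Φ_B = (3.470×10^-2 H)(12.7 A)/158 = 2.789×10^-3 Wb.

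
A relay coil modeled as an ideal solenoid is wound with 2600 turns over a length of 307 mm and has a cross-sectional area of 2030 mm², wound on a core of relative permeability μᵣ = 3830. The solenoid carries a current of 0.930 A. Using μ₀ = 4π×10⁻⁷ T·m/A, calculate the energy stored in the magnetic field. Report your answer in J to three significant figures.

U ≈ 93.0 J

A = 2030 mm² = 2.030×10^-3 m².
L = μ₀μᵣN²A/ℓ = (4π×10⁻⁷)(3830)(2600)²(2.030×10^-3)/(0.307) = 215.1 H.
U = ½LI² = ½(215.1)(0.930)² = 93.04 J.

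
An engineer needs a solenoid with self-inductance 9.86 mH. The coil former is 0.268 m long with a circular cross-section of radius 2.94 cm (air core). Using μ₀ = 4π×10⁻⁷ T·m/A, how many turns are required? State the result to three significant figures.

A = πr² = π(2.940×10^-2 m)² = 2.715×10^-3 m².
From L = μ₀N²A/ℓ, N = √(Lℓ / (μ₀A)).
N = √[(9.860×10^-3)(0.268) / ((4π×10⁻⁷)×2.715×10^-3)] = √(7.744×10^5) ≈ 880.0.

N ≈ 880 turns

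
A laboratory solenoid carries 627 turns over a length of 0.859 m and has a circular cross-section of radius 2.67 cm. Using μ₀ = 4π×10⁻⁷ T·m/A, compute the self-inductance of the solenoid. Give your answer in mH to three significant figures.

L ≈ 1.29 mH

A = πr² = π(2.670×10^-2 m)² = 2.240×10^-3 m².
For a long solenoid, L = μ₀N²A/ℓ.
L = (4π×10⁻⁷)(627)²(2.240×10^-3)/(0.859 m) = 1.288×10^-3 H.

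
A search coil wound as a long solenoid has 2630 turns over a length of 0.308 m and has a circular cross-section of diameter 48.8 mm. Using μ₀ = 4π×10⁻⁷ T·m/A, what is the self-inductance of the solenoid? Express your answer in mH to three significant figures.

L ≈ 52.8 mH

A = π(d/2)² = π(2.440×10^-2 m)² = 1.870×10^-3 m².
For a long solenoid, L = μ₀N²A/ℓ.
L = (4π×10⁻⁷)(2630)²(1.870×10^-3)/(0.308 m) = 5.278×10^-2 H.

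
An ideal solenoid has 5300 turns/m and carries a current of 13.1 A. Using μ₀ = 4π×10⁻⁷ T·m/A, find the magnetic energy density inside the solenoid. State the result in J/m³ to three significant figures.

u ≈ 3030 J/m³

B = μ₀nI = (4π×10⁻⁷)(5.300×10^3)(13.1) = 8.7248×10^-2 T.
u = B²/(2μ₀) = (8.7248×10^-2)²/(2×4π×10⁻⁷) = 3.029×10^3 J/m³.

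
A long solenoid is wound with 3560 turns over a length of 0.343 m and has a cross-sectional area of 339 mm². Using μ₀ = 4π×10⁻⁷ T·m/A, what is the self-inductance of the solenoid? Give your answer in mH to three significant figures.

L ≈ 15.7 mH

A = 339 mm² = 3.390×10^-4 m².
For a long solenoid, L = μ₀N²A/ℓ.
L = (4π×10⁻⁷)(3560)²(3.390×10^-4)/(0.343 m) = 1.574×10^-2 H.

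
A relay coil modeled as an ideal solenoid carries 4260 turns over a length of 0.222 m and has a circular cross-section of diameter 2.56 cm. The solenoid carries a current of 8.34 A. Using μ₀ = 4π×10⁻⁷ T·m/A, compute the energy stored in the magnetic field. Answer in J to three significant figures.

U ≈ 1.84 J

A = π(d/2)² = π(1.280×10^-2 m)² = 5.147×10^-4 m².
L = μ₀N²A/ℓ = (4π×10⁻⁷)(4260)²(5.147×10^-4)/(0.222) = 5.287×10^-2 H.
U = ½LI² = ½(5.287×10^-2)(8.34)² = 1.839 J.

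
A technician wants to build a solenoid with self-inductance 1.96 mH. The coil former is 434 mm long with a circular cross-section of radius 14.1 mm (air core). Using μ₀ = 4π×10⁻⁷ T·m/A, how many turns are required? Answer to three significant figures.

N ≈ 1040 turns

A = πr² = π(1.410×10^-2 m)² = 6.246×10^-4 m².
From L = μ₀N²A/ℓ, N = √(Lℓ / (μ₀A)).
N = √[(1.960×10^-3)(0.434) / ((4π×10⁻⁷)×6.246×10^-4)] = √(1.084×10^6) ≈ 1041.1.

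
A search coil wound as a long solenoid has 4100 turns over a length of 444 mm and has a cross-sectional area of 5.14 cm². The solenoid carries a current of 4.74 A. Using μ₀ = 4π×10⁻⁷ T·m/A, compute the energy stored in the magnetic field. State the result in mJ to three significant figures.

A = 5.14 cm² = 5.140×10^-4 m².
L = μ₀N²A/ℓ = (4π×10⁻⁷)(4100)²(5.140×10^-4)/(0.444) = 2.445×10^-2 H.
U = ½LI² = ½(2.445×10^-2)(4.74)² = 0.2747 J.

U ≈ 275 mJ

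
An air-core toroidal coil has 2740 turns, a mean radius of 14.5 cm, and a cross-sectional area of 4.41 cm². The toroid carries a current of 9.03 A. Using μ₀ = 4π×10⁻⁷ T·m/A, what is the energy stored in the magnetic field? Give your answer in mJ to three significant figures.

L = μ₀N²A/(2πR) = (4π×10⁻⁷)(2740)²(4.410×10^-4)/(2π×0.145) = 4.567×10^-3 H.
U = ½LI² = ½(4.567×10^-3)(9.03)² = 0.1862 J.

U ≈ 186 mJ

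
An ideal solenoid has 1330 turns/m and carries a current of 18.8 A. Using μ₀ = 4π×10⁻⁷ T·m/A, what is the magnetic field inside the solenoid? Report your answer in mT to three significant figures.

Inside a long solenoid, B = μ₀nI.
B = (4π×10⁻⁷)(1.330×10^3 m⁻¹)(18.8 A) = 3.142×10^-2 T.

B ≈ 31.4 mT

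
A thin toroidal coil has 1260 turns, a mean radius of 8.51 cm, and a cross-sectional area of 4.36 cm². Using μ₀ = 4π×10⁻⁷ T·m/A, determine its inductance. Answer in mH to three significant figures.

L ≈ 1.63 mH

For a thin toroid, L = μ₀N²A/(2πR).
L = (4π×10⁻⁷)(1260)²(4.360×10^-4) / (2π×8.510×10^-2 m) = 1.627×10^-3 H.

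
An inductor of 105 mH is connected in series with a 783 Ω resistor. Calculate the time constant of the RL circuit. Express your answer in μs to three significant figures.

τ ≈ 134 μs

τ = L/R = (0.105 H)/(783 Ω) = 1.341×10^-4 s.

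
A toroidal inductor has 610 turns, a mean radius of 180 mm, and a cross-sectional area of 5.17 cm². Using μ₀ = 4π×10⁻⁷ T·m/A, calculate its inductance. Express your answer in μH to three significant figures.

L ≈ 214 μH

For a thin toroid, L = μ₀N²A/(2πR).
L = (4π×10⁻⁷)(610)²(5.170×10^-4) / (2π×0.18 m) = 2.138×10^-4 H.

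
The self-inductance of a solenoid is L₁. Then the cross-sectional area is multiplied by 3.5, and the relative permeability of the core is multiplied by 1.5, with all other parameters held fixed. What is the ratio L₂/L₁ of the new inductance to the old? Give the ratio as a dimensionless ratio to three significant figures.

L₂/L₁ = 5.25

For a solenoid, L ∝ μᵣN²A/ℓ.
L₂/L₁ = (3.5) × (1.5) = 5.25.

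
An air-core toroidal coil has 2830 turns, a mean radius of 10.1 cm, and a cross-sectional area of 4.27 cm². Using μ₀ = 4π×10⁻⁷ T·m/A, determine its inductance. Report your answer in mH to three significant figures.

For a thin toroid, L = μ₀N²A/(2πR).
L = (4π×10⁻⁷)(2830)²(4.270×10^-4) / (2π×0.101 m) = 6.772×10^-3 H.

L ≈ 6.77 mH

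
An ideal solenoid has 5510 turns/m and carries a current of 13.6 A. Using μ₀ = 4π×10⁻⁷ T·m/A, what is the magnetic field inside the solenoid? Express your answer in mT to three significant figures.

B ≈ 94.2 mT

Inside a long solenoid, B = μ₀nI.
B = (4π×10⁻⁷)(5.510×10^3 m⁻¹)(13.6 A) = 9.417×10^-2 T.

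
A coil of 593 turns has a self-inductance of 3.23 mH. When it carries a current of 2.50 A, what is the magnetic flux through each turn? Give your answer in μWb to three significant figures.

From L = NΦ_B/I, the flux per turn is Φ_B = LI/N.
Φ_B = (3.230×10^-3 H)(2.50 A)/593 = 1.362×10^-5 Wb.

Φ_B ≈ 13.6 μWb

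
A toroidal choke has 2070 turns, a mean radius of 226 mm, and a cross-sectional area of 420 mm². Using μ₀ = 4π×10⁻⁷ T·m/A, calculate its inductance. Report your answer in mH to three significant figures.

L ≈ 1.59 mH

For a thin toroid, L = μ₀N²A/(2πR).
L = (4π×10⁻⁷)(2070)²(4.200×10^-4) / (2π×0.226 m) = 1.593×10^-3 H.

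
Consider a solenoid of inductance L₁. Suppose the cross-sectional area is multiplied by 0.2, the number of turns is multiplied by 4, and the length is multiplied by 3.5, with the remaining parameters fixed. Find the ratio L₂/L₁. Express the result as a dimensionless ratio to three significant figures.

L₂/L₁ = 0.914

For a solenoid, L ∝ μᵣN²A/ℓ.
L₂/L₁ = (0.2) × (4)^2 × (3.5)^-1 = 0.914.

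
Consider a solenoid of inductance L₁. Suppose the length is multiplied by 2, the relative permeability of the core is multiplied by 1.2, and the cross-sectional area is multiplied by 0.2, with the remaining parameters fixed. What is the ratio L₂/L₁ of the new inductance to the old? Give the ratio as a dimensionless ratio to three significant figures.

L₂/L₁ = 0.120

For a solenoid, L ∝ μᵣN²A/ℓ.
L₂/L₁ = (2)^-1 × (1.2) × (0.2) = 0.120.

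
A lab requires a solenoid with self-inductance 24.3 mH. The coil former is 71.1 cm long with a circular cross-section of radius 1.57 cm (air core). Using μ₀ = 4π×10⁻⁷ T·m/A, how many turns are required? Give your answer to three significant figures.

N ≈ 4210 turns

A = πr² = π(1.570×10^-2 m)² = 7.744×10^-4 m².
From L = μ₀N²A/ℓ, N = √(Lℓ / (μ₀A)).
N = √[(2.430×10^-2)(0.711) / ((4π×10⁻⁷)×7.744×10^-4)] = √(1.775×10^7) ≈ 4213.6.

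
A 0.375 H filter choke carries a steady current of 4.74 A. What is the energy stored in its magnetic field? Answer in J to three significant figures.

U ≈ 4.21 J

Stored magnetic energy: U = ½LI².
U = ½(0.375 H)(4.74 A)² = 4.213 J.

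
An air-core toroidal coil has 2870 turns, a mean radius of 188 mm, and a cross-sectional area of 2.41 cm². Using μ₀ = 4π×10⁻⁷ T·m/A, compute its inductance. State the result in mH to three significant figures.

For a thin toroid, L = μ₀N²A/(2πR).
L = (4π×10⁻⁷)(2870)²(2.410×10^-4) / (2π×0.188 m) = 2.112×10^-3 H.

L ≈ 2.11 mH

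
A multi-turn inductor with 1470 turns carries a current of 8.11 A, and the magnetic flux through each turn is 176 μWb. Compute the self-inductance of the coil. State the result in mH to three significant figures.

L ≈ 31.9 mH

Self-inductance is defined by L = NΦ_B/I (flux linkage over current).
L = (1470)(1.760×10^-4 Wb)/(8.11 A) = 3.190×10^-2 H.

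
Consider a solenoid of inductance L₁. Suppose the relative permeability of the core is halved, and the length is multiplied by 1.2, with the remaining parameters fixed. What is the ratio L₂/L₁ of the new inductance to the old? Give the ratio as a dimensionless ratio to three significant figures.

L₂/L₁ = 0.417

For a solenoid, L ∝ μᵣN²A/ℓ.
L₂/L₁ = (0.5) × (1.2)^-1 = 0.417.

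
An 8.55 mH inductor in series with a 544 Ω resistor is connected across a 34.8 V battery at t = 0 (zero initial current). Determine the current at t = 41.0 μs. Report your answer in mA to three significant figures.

τ = L/R = 8.550×10^-3/544 = 1.572×10^-5 s; final current I_∞ = ε/R = 34.8/544 = 6.397×10^-2 A.
I(t) = I_∞(1 − e^(−t/τ)) with t/τ = 2.609.
I = (6.397×10^-2)(1 − e^(−2.609)) = 5.926×10^-2 A.

I ≈ 59.3 mA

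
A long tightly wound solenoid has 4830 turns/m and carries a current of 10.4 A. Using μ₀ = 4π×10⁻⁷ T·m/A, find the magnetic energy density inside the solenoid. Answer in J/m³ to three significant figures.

B = μ₀nI = (4π×10⁻⁷)(4.830×10^3)(10.4) = 6.312×10^-2 T.
u = B²/(2μ₀) = (6.312×10^-2)²/(2×4π×10⁻⁷) = 1.585×10^3 J/m³.

u ≈ 1590 J/m³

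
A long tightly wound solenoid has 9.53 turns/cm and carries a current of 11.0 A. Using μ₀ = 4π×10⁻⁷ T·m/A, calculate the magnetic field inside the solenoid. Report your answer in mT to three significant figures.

B ≈ 13.2 mT

Inside a long solenoid, B = μ₀nI.
B = (4π×10⁻⁷)(953 m⁻¹)(11.0 A) = 1.317×10^-2 T.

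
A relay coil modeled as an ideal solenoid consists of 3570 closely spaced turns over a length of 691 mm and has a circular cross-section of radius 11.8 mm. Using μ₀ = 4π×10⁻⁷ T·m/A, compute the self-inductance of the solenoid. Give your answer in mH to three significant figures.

L ≈ 10.1 mH

A = πr² = π(1.180×10^-2 m)² = 4.374×10^-4 m².
For a long solenoid, L = μ₀N²A/ℓ.
L = (4π×10⁻⁷)(3570)²(4.374×10^-4)/(0.691 m) = 1.014×10^-2 H.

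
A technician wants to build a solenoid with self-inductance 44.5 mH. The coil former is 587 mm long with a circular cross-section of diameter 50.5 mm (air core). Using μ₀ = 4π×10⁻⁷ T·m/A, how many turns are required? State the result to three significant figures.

A = π(d/2)² = π(2.525×10^-2 m)² = 2.003×10^-3 m².
From L = μ₀N²A/ℓ, N = √(Lℓ / (μ₀A)).
N = √[(4.450×10^-2)(0.587) / ((4π×10⁻⁷)×2.003×10^-3)] = √(1.038×10^7) ≈ 3221.5.

N ≈ 3220 turns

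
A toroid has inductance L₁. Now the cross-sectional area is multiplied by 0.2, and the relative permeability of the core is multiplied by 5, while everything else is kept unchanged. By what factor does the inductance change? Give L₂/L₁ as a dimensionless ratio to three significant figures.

L₂/L₁ = 1.00

For a toroid, L ∝ μᵣN²A/R.
L₂/L₁ = (0.2) × (5) = 1.00.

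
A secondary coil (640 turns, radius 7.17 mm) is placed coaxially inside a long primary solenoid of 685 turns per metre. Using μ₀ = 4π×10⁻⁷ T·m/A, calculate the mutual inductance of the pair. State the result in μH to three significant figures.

M ≈ 89.0 μH

The outer solenoid produces a uniform field B₁ = μ₀n₁I₁ across the inner coil,
so the flux linkage is N₂Φ = N₂B₁A₂ = μ₀n₁N₂A₂·I₁, giving M = μ₀n₁N₂A₂.
A₂ = πr² = π(7.170×10^-3 m)² = 1.615×10^-4 m².
M = (4π×10⁻⁷)(685)(640)(1.615×10^-4) = 8.898×10^-5 H.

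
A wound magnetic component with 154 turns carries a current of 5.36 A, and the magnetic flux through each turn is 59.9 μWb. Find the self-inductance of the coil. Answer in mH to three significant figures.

L ≈ 1.72 mH

Self-inductance is defined by L = NΦ_B/I (flux linkage over current).
L = (154)(5.990×10^-5 Wb)/(5.36 A) = 1.721×10^-3 H.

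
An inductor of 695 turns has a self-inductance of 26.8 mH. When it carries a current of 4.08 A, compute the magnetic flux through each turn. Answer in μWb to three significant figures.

From L = NΦ_B/I, the flux per turn is Φ_B = LI/N.
Φ_B = (2.680×10^-2 H)(4.08 A)/695 = 1.573×10^-4 Wb.

Φ_B ≈ 157 μWb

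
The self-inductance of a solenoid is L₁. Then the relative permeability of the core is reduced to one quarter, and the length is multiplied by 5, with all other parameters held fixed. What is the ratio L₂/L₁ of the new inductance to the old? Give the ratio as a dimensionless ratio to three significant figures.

L₂/L₁ = 0.0500

For a solenoid, L ∝ μᵣN²A/ℓ.
L₂/L₁ = (0.25) × (5)^-1 = 0.0500.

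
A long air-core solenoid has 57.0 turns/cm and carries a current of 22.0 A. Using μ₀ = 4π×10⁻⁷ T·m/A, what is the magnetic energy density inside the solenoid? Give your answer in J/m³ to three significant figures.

u ≈ 9880 J/m³

B = μ₀nI = (4π×10⁻⁷)(5.700×10^3)(22.0) = 0.1576 T.
u = B²/(2μ₀) = (0.1576)²/(2×4π×10⁻⁷) = 9.880×10^3 J/m³.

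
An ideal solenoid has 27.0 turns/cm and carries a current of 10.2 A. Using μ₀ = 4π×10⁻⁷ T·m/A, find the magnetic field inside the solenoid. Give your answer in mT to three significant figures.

B ≈ 34.6 mT

Inside a long solenoid, B = μ₀nI.
B = (4π×10⁻⁷)(2.700×10^3 m⁻¹)(10.2 A) = 3.461×10^-2 T.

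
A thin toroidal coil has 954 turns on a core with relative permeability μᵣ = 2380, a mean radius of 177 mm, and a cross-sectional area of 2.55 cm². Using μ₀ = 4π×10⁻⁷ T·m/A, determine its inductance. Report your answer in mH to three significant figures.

For a thin toroid, L = μ₀μᵣN²A/(2πR).
L = (4π×10⁻⁷)(2380)(954)²(2.550×10^-4) / (2π×0.177 m) = 0.6241 H.

L ≈ 624 mH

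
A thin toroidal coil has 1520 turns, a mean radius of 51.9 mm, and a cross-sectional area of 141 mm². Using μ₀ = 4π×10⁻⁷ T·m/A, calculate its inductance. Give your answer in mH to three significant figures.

L ≈ 1.26 mH

For a thin toroid, L = μ₀N²A/(2πR).
L = (4π×10⁻⁷)(1520)²(1.410×10^-4) / (2π×5.190×10^-2 m) = 1.255×10^-3 H.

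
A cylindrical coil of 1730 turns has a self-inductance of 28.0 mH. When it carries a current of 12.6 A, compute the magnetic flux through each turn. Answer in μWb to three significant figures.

From L = NΦ_B/I, the flux per turn is Φ_B = LI/N.
Φ_B = (2.800×10^-2 H)(12.6 A)/1730 = 2.039×10^-4 Wb.

Φ_B ≈ 204 μWb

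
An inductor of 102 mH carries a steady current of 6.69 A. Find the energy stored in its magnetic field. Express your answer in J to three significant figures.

U ≈ 2.28 J

Stored magnetic energy: U = ½LI².
U = ½(0.102 H)(6.69 A)² = 2.283 J.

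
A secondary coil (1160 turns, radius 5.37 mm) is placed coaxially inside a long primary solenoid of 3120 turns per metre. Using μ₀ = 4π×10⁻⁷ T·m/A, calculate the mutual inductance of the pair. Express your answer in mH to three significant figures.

The outer solenoid produces a uniform field B₁ = μ₀n₁I₁ across the inner coil,
so the flux linkage is N₂Φ = N₂B₁A₂ = μ₀n₁N₂A₂·I₁, giving M = μ₀n₁N₂A₂.
A₂ = πr² = π(5.370×10^-3 m)² = 9.059×10^-5 m².
M = (4π×10⁻⁷)(3120)(1160)(9.059×10^-5) = 4.120×10^-4 H.

M ≈ 0.412 mH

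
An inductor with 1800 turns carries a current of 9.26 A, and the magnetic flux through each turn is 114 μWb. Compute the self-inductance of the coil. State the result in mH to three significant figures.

Self-inductance is defined by L = NΦ_B/I (flux linkage over current).
L = (1800)(1.140×10^-4 Wb)/(9.26 A) = 2.216×10^-2 H.

L ≈ 22.2 mH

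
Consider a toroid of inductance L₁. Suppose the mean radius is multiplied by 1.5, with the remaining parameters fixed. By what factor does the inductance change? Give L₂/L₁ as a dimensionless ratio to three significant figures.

For a toroid, L ∝ μᵣN²A/R.
L₂/L₁ = (1.5)^-1 = 0.667.

L₂/L₁ = 0.667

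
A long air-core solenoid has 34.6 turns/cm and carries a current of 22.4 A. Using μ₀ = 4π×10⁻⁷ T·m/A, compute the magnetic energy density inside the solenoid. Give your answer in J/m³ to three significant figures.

B = μ₀nI = (4π×10⁻⁷)(3.460×10^3)(22.4) = 9.739×10^-2 T.
u = B²/(2μ₀) = (9.739×10^-2)²/(2×4π×10⁻⁷) = 3.774×10^3 J/m³.

u ≈ 3770 J/m³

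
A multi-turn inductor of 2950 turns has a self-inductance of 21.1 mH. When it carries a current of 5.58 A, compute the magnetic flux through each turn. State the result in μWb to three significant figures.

Φ_B ≈ 39.9 μWb

From L = NΦ_B/I, the flux per turn is Φ_B = LI/N.
Φ_B = (2.110×10^-2 H)(5.58 A)/2950 = 3.991×10^-5 Wb.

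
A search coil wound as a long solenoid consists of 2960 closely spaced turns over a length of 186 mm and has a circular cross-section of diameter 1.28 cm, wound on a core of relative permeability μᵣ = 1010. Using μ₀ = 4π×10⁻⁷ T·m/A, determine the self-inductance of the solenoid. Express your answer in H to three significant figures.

A = π(d/2)² = π(6.400×10^-3 m)² = 1.287×10^-4 m².
For a long solenoid, L = μ₀μᵣN²A/ℓ.
L = (4π×10⁻⁷)(1010)(2960)²(1.287×10^-4)/(0.186 m) = 7.693 H.

L ≈ 7.69 H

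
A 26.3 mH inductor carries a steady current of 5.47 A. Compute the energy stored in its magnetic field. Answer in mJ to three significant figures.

U ≈ 393 mJ

Stored magnetic energy: U = ½LI².
U = ½(2.630×10^-2 H)(5.47 A)² = 0.39346 J.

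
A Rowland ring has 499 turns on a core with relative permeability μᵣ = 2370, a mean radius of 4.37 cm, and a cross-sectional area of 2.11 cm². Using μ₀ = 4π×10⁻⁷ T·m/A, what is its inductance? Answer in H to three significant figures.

L ≈ 0.570 H

For a thin toroid, L = μ₀μᵣN²A/(2πR).
L = (4π×10⁻⁷)(2370)(499)²(2.110×10^-4) / (2π×4.370×10^-2 m) = 0.5699 H.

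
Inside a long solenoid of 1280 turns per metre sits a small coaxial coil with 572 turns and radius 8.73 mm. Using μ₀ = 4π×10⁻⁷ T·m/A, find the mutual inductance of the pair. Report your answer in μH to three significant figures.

The outer solenoid produces a uniform field B₁ = μ₀n₁I₁ across the inner coil,
so the flux linkage is N₂Φ = N₂B₁A₂ = μ₀n₁N₂A₂·I₁, giving M = μ₀n₁N₂A₂.
A₂ = πr² = π(8.730×10^-3 m)² = 2.394×10^-4 m².
M = (4π×10⁻⁷)(1280)(572)(2.394×10^-4) = 2.203×10^-4 H.

M ≈ 220 μH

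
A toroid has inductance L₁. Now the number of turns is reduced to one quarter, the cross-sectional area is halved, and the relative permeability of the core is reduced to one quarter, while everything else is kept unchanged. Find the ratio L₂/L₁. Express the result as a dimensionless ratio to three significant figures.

L₂/L₁ = 0.00781

For a toroid, L ∝ μᵣN²A/R.
L₂/L₁ = (0.25)^2 × (0.5) × (0.25) = 0.00781.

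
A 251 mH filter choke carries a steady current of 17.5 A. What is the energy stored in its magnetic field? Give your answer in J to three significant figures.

Stored magnetic energy: U = ½LI².
U = ½(0.251 H)(17.5 A)² = 38.43 J.

U ≈ 38.4 J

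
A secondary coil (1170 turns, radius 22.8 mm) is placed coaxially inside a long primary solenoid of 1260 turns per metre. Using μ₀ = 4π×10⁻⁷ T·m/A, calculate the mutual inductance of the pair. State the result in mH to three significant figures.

M ≈ 3.03 mH

The outer solenoid produces a uniform field B₁ = μ₀n₁I₁ across the inner coil,
so the flux linkage is N₂Φ = N₂B₁A₂ = μ₀n₁N₂A₂·I₁, giving M = μ₀n₁N₂A₂.
A₂ = πr² = π(2.280×10^-2 m)² = 1.633×10^-3 m².
M = (4π×10⁻⁷)(1260)(1170)(1.633×10^-3) = 3.025×10^-3 H.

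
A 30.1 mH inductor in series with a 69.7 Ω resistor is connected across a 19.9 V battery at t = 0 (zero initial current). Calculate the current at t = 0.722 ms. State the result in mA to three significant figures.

I ≈ 232 mA

τ = L/R = 3.010×10^-2/69.7 = 4.319×10^-4 s; final current I_∞ = ε/R = 19.9/69.7 = 0.2855 A.
I(t) = I_∞(1 − e^(−t/τ)) with t/τ = 1.672.
I = (0.2855)(1 − e^(−1.672)) = 0.2319 A.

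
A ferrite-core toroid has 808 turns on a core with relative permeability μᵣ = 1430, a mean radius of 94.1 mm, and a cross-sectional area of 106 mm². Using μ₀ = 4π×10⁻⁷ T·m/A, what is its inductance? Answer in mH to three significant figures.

For a thin toroid, L = μ₀μᵣN²A/(2πR).
L = (4π×10⁻⁷)(1430)(808)²(1.060×10^-4) / (2π×9.410×10^-2 m) = 0.2103 H.

L ≈ 210 mH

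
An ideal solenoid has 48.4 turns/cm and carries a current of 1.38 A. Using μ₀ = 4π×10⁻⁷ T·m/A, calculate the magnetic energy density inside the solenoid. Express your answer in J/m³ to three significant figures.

B = μ₀nI = (4π×10⁻⁷)(4.840×10^3)(1.38) = 8.393×10^-3 T.
u = B²/(2μ₀) = (8.393×10^-3)²/(2×4π×10⁻⁷) = 28.03 J/m³.

u ≈ 28.0 J/m³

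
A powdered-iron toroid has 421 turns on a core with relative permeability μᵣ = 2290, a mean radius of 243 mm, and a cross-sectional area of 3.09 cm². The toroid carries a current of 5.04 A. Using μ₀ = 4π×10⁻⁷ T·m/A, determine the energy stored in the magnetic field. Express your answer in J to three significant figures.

L = μ₀μᵣN²A/(2πR) = (4π×10⁻⁷)(2290)(421)²(3.090×10^-4)/(2π×0.243) = 0.1032 H.
U = ½LI² = ½(0.1032)(5.04)² = 1.311 J.

U ≈ 1.31 J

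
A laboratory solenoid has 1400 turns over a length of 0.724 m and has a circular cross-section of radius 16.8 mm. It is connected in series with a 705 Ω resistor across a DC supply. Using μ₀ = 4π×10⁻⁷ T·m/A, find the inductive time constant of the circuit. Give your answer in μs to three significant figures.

A = πr² = π(1.680×10^-2 m)² = 8.867×10^-4 m².
L = μ₀N²A/ℓ = (4π×10⁻⁷)(1400)²(8.867×10^-4)/(0.724) = 3.016×10^-3 H.
τ = L/R = (3.016×10^-3)/(705) = 4.279×10^-6 s.

τ ≈ 4.28 μs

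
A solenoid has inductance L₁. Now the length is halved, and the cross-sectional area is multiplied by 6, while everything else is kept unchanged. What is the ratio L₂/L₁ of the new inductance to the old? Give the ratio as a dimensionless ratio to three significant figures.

L₂/L₁ = 12.0

For a solenoid, L ∝ μᵣN²A/ℓ.
L₂/L₁ = (0.5)^-1 × (6) = 12.0.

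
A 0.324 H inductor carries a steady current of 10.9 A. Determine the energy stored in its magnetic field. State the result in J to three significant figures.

U ≈ 19.2 J

Stored magnetic energy: U = ½LI².
U = ½(0.324 H)(10.9 A)² = 19.247 J.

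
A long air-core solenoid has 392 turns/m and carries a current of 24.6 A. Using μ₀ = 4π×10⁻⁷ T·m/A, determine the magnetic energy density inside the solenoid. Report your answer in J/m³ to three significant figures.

B = μ₀nI = (4π×10⁻⁷)(392)(24.6) = 1.212×10^-2 T.
u = B²/(2μ₀) = (1.212×10^-2)²/(2×4π×10⁻⁷) = 58.43 J/m³.

u ≈ 58.4 J/m³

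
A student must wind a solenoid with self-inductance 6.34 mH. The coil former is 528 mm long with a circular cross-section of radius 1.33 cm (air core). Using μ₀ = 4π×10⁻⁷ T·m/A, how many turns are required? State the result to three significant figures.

N ≈ 2190 turns

A = πr² = π(1.330×10^-2 m)² = 5.557×10^-4 m².
From L = μ₀N²A/ℓ, N = √(Lℓ / (μ₀A)).
N = √[(6.340×10^-3)(0.528) / ((4π×10⁻⁷)×5.557×10^-4)] = √(4.794×10^6) ≈ 2189.4.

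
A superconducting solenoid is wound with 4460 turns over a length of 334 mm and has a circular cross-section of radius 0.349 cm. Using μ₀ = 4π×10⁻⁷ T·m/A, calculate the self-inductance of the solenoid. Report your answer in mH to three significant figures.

L ≈ 2.86 mH

A = πr² = π(3.490×10^-3 m)² = 3.826×10^-5 m².
For a long solenoid, L = μ₀N²A/ℓ.
L = (4π×10⁻⁷)(4460)²(3.826×10^-5)/(0.334 m) = 2.864×10^-3 H.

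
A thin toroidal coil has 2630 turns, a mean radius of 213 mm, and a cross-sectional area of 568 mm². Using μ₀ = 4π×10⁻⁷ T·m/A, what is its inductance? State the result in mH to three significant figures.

L ≈ 3.69 mH

For a thin toroid, L = μ₀N²A/(2πR).
L = (4π×10⁻⁷)(2630)²(5.680×10^-4) / (2π×0.213 m) = 3.689×10^-3 H.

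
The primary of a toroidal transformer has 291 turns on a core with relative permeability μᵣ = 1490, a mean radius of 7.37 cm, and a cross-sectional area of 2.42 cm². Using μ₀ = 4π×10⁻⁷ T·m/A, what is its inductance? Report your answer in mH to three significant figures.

L ≈ 82.9 mH

For a thin toroid, L = μ₀μᵣN²A/(2πR).
L = (4π×10⁻⁷)(1490)(291)²(2.420×10^-4) / (2π×7.370×10^-2 m) = 8.286×10^-2 H.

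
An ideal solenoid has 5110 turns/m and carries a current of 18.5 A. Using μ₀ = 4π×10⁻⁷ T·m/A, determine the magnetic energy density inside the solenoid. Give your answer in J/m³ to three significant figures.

B = μ₀nI = (4π×10⁻⁷)(5.110×10^3)(18.5) = 0.1188 T.
u = B²/(2μ₀) = (0.1188)²/(2×4π×10⁻⁷) = 5.615×10^3 J/m³.

u ≈ 5620 J/m³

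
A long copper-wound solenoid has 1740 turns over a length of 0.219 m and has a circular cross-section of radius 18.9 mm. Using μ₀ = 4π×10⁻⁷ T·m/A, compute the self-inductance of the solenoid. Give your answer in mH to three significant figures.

A = πr² = π(1.890×10^-2 m)² = 1.122×10^-3 m².
For a long solenoid, L = μ₀N²A/ℓ.
L = (4π×10⁻⁷)(1740)²(1.122×10^-3)/(0.219 m) = 1.950×10^-2 H.

L ≈ 19.5 mH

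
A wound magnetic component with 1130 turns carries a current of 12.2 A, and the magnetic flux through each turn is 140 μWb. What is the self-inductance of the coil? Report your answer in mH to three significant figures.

Self-inductance is defined by L = NΦ_B/I (flux linkage over current).
L = (1130)(1.400×10^-4 Wb)/(12.2 A) = 1.297×10^-2 H.

L ≈ 13.0 mH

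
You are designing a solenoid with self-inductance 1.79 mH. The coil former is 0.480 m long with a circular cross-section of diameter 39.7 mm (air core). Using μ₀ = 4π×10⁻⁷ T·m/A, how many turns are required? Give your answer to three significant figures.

A = π(d/2)² = π(1.985×10^-2 m)² = 1.238×10^-3 m².
From L = μ₀N²A/ℓ, N = √(Lℓ / (μ₀A)).
N = √[(1.790×10^-3)(0.48) / ((4π×10⁻⁷)×1.238×10^-3)] = √(5.523×10^5) ≈ 743.2.

N ≈ 743 turns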